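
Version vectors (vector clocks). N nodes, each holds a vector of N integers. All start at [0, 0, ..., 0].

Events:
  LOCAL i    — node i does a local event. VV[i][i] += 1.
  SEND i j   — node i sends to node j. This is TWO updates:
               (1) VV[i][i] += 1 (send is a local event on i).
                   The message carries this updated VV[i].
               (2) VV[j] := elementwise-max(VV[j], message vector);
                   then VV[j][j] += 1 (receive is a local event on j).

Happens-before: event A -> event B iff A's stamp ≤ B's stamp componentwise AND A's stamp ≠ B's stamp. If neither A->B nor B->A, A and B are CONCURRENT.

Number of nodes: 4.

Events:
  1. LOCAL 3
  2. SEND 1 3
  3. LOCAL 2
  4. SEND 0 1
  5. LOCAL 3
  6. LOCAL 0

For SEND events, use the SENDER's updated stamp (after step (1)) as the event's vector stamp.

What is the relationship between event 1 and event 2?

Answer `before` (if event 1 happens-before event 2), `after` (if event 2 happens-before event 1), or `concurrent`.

Initial: VV[0]=[0, 0, 0, 0]
Initial: VV[1]=[0, 0, 0, 0]
Initial: VV[2]=[0, 0, 0, 0]
Initial: VV[3]=[0, 0, 0, 0]
Event 1: LOCAL 3: VV[3][3]++ -> VV[3]=[0, 0, 0, 1]
Event 2: SEND 1->3: VV[1][1]++ -> VV[1]=[0, 1, 0, 0], msg_vec=[0, 1, 0, 0]; VV[3]=max(VV[3],msg_vec) then VV[3][3]++ -> VV[3]=[0, 1, 0, 2]
Event 3: LOCAL 2: VV[2][2]++ -> VV[2]=[0, 0, 1, 0]
Event 4: SEND 0->1: VV[0][0]++ -> VV[0]=[1, 0, 0, 0], msg_vec=[1, 0, 0, 0]; VV[1]=max(VV[1],msg_vec) then VV[1][1]++ -> VV[1]=[1, 2, 0, 0]
Event 5: LOCAL 3: VV[3][3]++ -> VV[3]=[0, 1, 0, 3]
Event 6: LOCAL 0: VV[0][0]++ -> VV[0]=[2, 0, 0, 0]
Event 1 stamp: [0, 0, 0, 1]
Event 2 stamp: [0, 1, 0, 0]
[0, 0, 0, 1] <= [0, 1, 0, 0]? False
[0, 1, 0, 0] <= [0, 0, 0, 1]? False
Relation: concurrent

Answer: concurrent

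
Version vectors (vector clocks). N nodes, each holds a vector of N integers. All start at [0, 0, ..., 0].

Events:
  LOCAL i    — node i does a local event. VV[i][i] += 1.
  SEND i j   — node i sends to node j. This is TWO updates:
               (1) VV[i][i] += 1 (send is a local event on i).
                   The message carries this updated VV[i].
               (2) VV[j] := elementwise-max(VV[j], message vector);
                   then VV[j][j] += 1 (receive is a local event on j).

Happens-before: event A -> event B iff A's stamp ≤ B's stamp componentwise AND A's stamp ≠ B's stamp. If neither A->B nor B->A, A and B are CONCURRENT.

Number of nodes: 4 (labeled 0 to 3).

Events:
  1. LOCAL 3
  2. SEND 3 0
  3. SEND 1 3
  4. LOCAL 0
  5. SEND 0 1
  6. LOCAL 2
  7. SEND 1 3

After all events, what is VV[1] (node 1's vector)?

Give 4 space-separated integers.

Initial: VV[0]=[0, 0, 0, 0]
Initial: VV[1]=[0, 0, 0, 0]
Initial: VV[2]=[0, 0, 0, 0]
Initial: VV[3]=[0, 0, 0, 0]
Event 1: LOCAL 3: VV[3][3]++ -> VV[3]=[0, 0, 0, 1]
Event 2: SEND 3->0: VV[3][3]++ -> VV[3]=[0, 0, 0, 2], msg_vec=[0, 0, 0, 2]; VV[0]=max(VV[0],msg_vec) then VV[0][0]++ -> VV[0]=[1, 0, 0, 2]
Event 3: SEND 1->3: VV[1][1]++ -> VV[1]=[0, 1, 0, 0], msg_vec=[0, 1, 0, 0]; VV[3]=max(VV[3],msg_vec) then VV[3][3]++ -> VV[3]=[0, 1, 0, 3]
Event 4: LOCAL 0: VV[0][0]++ -> VV[0]=[2, 0, 0, 2]
Event 5: SEND 0->1: VV[0][0]++ -> VV[0]=[3, 0, 0, 2], msg_vec=[3, 0, 0, 2]; VV[1]=max(VV[1],msg_vec) then VV[1][1]++ -> VV[1]=[3, 2, 0, 2]
Event 6: LOCAL 2: VV[2][2]++ -> VV[2]=[0, 0, 1, 0]
Event 7: SEND 1->3: VV[1][1]++ -> VV[1]=[3, 3, 0, 2], msg_vec=[3, 3, 0, 2]; VV[3]=max(VV[3],msg_vec) then VV[3][3]++ -> VV[3]=[3, 3, 0, 4]
Final vectors: VV[0]=[3, 0, 0, 2]; VV[1]=[3, 3, 0, 2]; VV[2]=[0, 0, 1, 0]; VV[3]=[3, 3, 0, 4]

Answer: 3 3 0 2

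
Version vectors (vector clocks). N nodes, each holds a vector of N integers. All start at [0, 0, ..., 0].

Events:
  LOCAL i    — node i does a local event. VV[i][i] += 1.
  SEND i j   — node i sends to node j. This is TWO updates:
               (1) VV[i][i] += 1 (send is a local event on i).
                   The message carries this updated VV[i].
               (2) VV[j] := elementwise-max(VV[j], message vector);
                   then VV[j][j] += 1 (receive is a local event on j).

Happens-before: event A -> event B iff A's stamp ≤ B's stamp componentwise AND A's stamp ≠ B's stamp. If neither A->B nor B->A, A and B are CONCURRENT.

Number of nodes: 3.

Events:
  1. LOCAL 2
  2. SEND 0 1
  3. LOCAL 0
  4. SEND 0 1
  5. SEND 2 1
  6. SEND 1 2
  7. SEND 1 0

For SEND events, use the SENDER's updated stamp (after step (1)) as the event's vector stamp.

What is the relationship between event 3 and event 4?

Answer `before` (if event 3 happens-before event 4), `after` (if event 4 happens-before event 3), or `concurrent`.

Answer: before

Derivation:
Initial: VV[0]=[0, 0, 0]
Initial: VV[1]=[0, 0, 0]
Initial: VV[2]=[0, 0, 0]
Event 1: LOCAL 2: VV[2][2]++ -> VV[2]=[0, 0, 1]
Event 2: SEND 0->1: VV[0][0]++ -> VV[0]=[1, 0, 0], msg_vec=[1, 0, 0]; VV[1]=max(VV[1],msg_vec) then VV[1][1]++ -> VV[1]=[1, 1, 0]
Event 3: LOCAL 0: VV[0][0]++ -> VV[0]=[2, 0, 0]
Event 4: SEND 0->1: VV[0][0]++ -> VV[0]=[3, 0, 0], msg_vec=[3, 0, 0]; VV[1]=max(VV[1],msg_vec) then VV[1][1]++ -> VV[1]=[3, 2, 0]
Event 5: SEND 2->1: VV[2][2]++ -> VV[2]=[0, 0, 2], msg_vec=[0, 0, 2]; VV[1]=max(VV[1],msg_vec) then VV[1][1]++ -> VV[1]=[3, 3, 2]
Event 6: SEND 1->2: VV[1][1]++ -> VV[1]=[3, 4, 2], msg_vec=[3, 4, 2]; VV[2]=max(VV[2],msg_vec) then VV[2][2]++ -> VV[2]=[3, 4, 3]
Event 7: SEND 1->0: VV[1][1]++ -> VV[1]=[3, 5, 2], msg_vec=[3, 5, 2]; VV[0]=max(VV[0],msg_vec) then VV[0][0]++ -> VV[0]=[4, 5, 2]
Event 3 stamp: [2, 0, 0]
Event 4 stamp: [3, 0, 0]
[2, 0, 0] <= [3, 0, 0]? True
[3, 0, 0] <= [2, 0, 0]? False
Relation: before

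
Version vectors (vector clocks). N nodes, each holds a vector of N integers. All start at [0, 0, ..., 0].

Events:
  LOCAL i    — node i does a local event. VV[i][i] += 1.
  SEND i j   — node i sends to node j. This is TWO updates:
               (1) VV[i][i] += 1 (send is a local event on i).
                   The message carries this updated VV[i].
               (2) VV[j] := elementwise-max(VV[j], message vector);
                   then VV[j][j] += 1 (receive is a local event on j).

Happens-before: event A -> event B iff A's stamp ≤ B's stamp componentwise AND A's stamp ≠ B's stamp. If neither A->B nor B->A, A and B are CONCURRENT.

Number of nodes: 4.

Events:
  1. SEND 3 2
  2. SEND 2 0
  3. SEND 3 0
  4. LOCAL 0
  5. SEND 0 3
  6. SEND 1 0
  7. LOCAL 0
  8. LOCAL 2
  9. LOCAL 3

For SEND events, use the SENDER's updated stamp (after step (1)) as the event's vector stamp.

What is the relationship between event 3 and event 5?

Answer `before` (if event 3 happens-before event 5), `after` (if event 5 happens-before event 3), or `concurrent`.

Initial: VV[0]=[0, 0, 0, 0]
Initial: VV[1]=[0, 0, 0, 0]
Initial: VV[2]=[0, 0, 0, 0]
Initial: VV[3]=[0, 0, 0, 0]
Event 1: SEND 3->2: VV[3][3]++ -> VV[3]=[0, 0, 0, 1], msg_vec=[0, 0, 0, 1]; VV[2]=max(VV[2],msg_vec) then VV[2][2]++ -> VV[2]=[0, 0, 1, 1]
Event 2: SEND 2->0: VV[2][2]++ -> VV[2]=[0, 0, 2, 1], msg_vec=[0, 0, 2, 1]; VV[0]=max(VV[0],msg_vec) then VV[0][0]++ -> VV[0]=[1, 0, 2, 1]
Event 3: SEND 3->0: VV[3][3]++ -> VV[3]=[0, 0, 0, 2], msg_vec=[0, 0, 0, 2]; VV[0]=max(VV[0],msg_vec) then VV[0][0]++ -> VV[0]=[2, 0, 2, 2]
Event 4: LOCAL 0: VV[0][0]++ -> VV[0]=[3, 0, 2, 2]
Event 5: SEND 0->3: VV[0][0]++ -> VV[0]=[4, 0, 2, 2], msg_vec=[4, 0, 2, 2]; VV[3]=max(VV[3],msg_vec) then VV[3][3]++ -> VV[3]=[4, 0, 2, 3]
Event 6: SEND 1->0: VV[1][1]++ -> VV[1]=[0, 1, 0, 0], msg_vec=[0, 1, 0, 0]; VV[0]=max(VV[0],msg_vec) then VV[0][0]++ -> VV[0]=[5, 1, 2, 2]
Event 7: LOCAL 0: VV[0][0]++ -> VV[0]=[6, 1, 2, 2]
Event 8: LOCAL 2: VV[2][2]++ -> VV[2]=[0, 0, 3, 1]
Event 9: LOCAL 3: VV[3][3]++ -> VV[3]=[4, 0, 2, 4]
Event 3 stamp: [0, 0, 0, 2]
Event 5 stamp: [4, 0, 2, 2]
[0, 0, 0, 2] <= [4, 0, 2, 2]? True
[4, 0, 2, 2] <= [0, 0, 0, 2]? False
Relation: before

Answer: before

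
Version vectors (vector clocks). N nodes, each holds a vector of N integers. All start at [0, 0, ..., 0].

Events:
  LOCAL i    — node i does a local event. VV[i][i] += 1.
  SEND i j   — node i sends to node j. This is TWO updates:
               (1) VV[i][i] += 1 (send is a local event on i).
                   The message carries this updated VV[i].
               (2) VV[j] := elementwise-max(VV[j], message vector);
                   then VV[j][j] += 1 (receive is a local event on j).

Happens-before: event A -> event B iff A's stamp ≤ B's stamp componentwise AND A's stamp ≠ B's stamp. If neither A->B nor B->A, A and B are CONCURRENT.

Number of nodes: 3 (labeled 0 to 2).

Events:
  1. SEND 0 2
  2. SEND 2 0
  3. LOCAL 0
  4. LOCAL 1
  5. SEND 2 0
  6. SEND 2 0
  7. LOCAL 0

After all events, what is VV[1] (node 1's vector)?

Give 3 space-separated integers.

Initial: VV[0]=[0, 0, 0]
Initial: VV[1]=[0, 0, 0]
Initial: VV[2]=[0, 0, 0]
Event 1: SEND 0->2: VV[0][0]++ -> VV[0]=[1, 0, 0], msg_vec=[1, 0, 0]; VV[2]=max(VV[2],msg_vec) then VV[2][2]++ -> VV[2]=[1, 0, 1]
Event 2: SEND 2->0: VV[2][2]++ -> VV[2]=[1, 0, 2], msg_vec=[1, 0, 2]; VV[0]=max(VV[0],msg_vec) then VV[0][0]++ -> VV[0]=[2, 0, 2]
Event 3: LOCAL 0: VV[0][0]++ -> VV[0]=[3, 0, 2]
Event 4: LOCAL 1: VV[1][1]++ -> VV[1]=[0, 1, 0]
Event 5: SEND 2->0: VV[2][2]++ -> VV[2]=[1, 0, 3], msg_vec=[1, 0, 3]; VV[0]=max(VV[0],msg_vec) then VV[0][0]++ -> VV[0]=[4, 0, 3]
Event 6: SEND 2->0: VV[2][2]++ -> VV[2]=[1, 0, 4], msg_vec=[1, 0, 4]; VV[0]=max(VV[0],msg_vec) then VV[0][0]++ -> VV[0]=[5, 0, 4]
Event 7: LOCAL 0: VV[0][0]++ -> VV[0]=[6, 0, 4]
Final vectors: VV[0]=[6, 0, 4]; VV[1]=[0, 1, 0]; VV[2]=[1, 0, 4]

Answer: 0 1 0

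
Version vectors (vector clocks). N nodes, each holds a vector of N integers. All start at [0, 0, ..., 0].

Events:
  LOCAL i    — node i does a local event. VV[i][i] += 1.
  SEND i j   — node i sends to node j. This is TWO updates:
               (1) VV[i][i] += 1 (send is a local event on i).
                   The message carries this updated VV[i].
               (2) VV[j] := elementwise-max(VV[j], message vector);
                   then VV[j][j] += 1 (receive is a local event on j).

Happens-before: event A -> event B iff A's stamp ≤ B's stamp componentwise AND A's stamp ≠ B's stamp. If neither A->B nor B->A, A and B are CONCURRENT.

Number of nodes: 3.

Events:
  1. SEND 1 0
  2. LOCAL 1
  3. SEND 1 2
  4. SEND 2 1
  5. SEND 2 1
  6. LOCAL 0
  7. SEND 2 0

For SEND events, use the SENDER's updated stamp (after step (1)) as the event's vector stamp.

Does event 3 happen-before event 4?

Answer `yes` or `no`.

Answer: yes

Derivation:
Initial: VV[0]=[0, 0, 0]
Initial: VV[1]=[0, 0, 0]
Initial: VV[2]=[0, 0, 0]
Event 1: SEND 1->0: VV[1][1]++ -> VV[1]=[0, 1, 0], msg_vec=[0, 1, 0]; VV[0]=max(VV[0],msg_vec) then VV[0][0]++ -> VV[0]=[1, 1, 0]
Event 2: LOCAL 1: VV[1][1]++ -> VV[1]=[0, 2, 0]
Event 3: SEND 1->2: VV[1][1]++ -> VV[1]=[0, 3, 0], msg_vec=[0, 3, 0]; VV[2]=max(VV[2],msg_vec) then VV[2][2]++ -> VV[2]=[0, 3, 1]
Event 4: SEND 2->1: VV[2][2]++ -> VV[2]=[0, 3, 2], msg_vec=[0, 3, 2]; VV[1]=max(VV[1],msg_vec) then VV[1][1]++ -> VV[1]=[0, 4, 2]
Event 5: SEND 2->1: VV[2][2]++ -> VV[2]=[0, 3, 3], msg_vec=[0, 3, 3]; VV[1]=max(VV[1],msg_vec) then VV[1][1]++ -> VV[1]=[0, 5, 3]
Event 6: LOCAL 0: VV[0][0]++ -> VV[0]=[2, 1, 0]
Event 7: SEND 2->0: VV[2][2]++ -> VV[2]=[0, 3, 4], msg_vec=[0, 3, 4]; VV[0]=max(VV[0],msg_vec) then VV[0][0]++ -> VV[0]=[3, 3, 4]
Event 3 stamp: [0, 3, 0]
Event 4 stamp: [0, 3, 2]
[0, 3, 0] <= [0, 3, 2]? True. Equal? False. Happens-before: True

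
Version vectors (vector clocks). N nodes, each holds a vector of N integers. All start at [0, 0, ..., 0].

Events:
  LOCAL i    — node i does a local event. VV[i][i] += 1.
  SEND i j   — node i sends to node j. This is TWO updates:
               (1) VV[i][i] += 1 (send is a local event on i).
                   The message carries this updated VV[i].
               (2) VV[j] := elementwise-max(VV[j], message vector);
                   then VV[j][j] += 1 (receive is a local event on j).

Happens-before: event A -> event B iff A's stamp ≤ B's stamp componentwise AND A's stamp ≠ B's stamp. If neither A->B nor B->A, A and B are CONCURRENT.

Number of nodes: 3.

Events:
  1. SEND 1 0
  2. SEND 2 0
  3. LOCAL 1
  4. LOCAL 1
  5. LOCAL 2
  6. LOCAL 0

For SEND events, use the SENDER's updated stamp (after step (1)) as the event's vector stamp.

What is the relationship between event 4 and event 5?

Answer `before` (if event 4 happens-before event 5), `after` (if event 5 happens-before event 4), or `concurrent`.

Answer: concurrent

Derivation:
Initial: VV[0]=[0, 0, 0]
Initial: VV[1]=[0, 0, 0]
Initial: VV[2]=[0, 0, 0]
Event 1: SEND 1->0: VV[1][1]++ -> VV[1]=[0, 1, 0], msg_vec=[0, 1, 0]; VV[0]=max(VV[0],msg_vec) then VV[0][0]++ -> VV[0]=[1, 1, 0]
Event 2: SEND 2->0: VV[2][2]++ -> VV[2]=[0, 0, 1], msg_vec=[0, 0, 1]; VV[0]=max(VV[0],msg_vec) then VV[0][0]++ -> VV[0]=[2, 1, 1]
Event 3: LOCAL 1: VV[1][1]++ -> VV[1]=[0, 2, 0]
Event 4: LOCAL 1: VV[1][1]++ -> VV[1]=[0, 3, 0]
Event 5: LOCAL 2: VV[2][2]++ -> VV[2]=[0, 0, 2]
Event 6: LOCAL 0: VV[0][0]++ -> VV[0]=[3, 1, 1]
Event 4 stamp: [0, 3, 0]
Event 5 stamp: [0, 0, 2]
[0, 3, 0] <= [0, 0, 2]? False
[0, 0, 2] <= [0, 3, 0]? False
Relation: concurrent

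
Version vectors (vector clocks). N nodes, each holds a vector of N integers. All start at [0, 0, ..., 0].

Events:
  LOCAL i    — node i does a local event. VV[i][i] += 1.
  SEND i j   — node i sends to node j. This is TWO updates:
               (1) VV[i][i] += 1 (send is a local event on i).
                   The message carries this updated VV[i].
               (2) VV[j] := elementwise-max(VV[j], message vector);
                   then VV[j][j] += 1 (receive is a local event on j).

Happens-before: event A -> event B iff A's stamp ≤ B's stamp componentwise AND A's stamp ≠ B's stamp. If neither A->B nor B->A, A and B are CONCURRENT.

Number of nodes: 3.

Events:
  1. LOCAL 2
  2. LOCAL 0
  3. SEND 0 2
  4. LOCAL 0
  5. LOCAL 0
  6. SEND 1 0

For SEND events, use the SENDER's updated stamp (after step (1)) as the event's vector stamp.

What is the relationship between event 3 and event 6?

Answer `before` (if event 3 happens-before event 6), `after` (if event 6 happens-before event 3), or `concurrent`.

Answer: concurrent

Derivation:
Initial: VV[0]=[0, 0, 0]
Initial: VV[1]=[0, 0, 0]
Initial: VV[2]=[0, 0, 0]
Event 1: LOCAL 2: VV[2][2]++ -> VV[2]=[0, 0, 1]
Event 2: LOCAL 0: VV[0][0]++ -> VV[0]=[1, 0, 0]
Event 3: SEND 0->2: VV[0][0]++ -> VV[0]=[2, 0, 0], msg_vec=[2, 0, 0]; VV[2]=max(VV[2],msg_vec) then VV[2][2]++ -> VV[2]=[2, 0, 2]
Event 4: LOCAL 0: VV[0][0]++ -> VV[0]=[3, 0, 0]
Event 5: LOCAL 0: VV[0][0]++ -> VV[0]=[4, 0, 0]
Event 6: SEND 1->0: VV[1][1]++ -> VV[1]=[0, 1, 0], msg_vec=[0, 1, 0]; VV[0]=max(VV[0],msg_vec) then VV[0][0]++ -> VV[0]=[5, 1, 0]
Event 3 stamp: [2, 0, 0]
Event 6 stamp: [0, 1, 0]
[2, 0, 0] <= [0, 1, 0]? False
[0, 1, 0] <= [2, 0, 0]? False
Relation: concurrent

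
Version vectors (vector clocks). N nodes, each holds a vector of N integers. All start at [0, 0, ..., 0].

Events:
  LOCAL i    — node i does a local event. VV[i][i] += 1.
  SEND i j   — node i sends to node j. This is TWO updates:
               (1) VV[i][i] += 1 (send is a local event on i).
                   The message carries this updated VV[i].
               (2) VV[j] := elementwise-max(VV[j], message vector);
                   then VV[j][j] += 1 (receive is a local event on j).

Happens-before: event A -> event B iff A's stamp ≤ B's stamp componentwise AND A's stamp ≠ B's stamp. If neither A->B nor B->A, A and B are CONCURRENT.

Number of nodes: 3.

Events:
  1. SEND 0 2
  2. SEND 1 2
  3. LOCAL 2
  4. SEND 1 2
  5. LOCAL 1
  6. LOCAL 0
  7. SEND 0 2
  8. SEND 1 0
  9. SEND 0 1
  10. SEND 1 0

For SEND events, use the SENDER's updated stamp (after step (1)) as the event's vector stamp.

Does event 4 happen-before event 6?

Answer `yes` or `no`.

Answer: no

Derivation:
Initial: VV[0]=[0, 0, 0]
Initial: VV[1]=[0, 0, 0]
Initial: VV[2]=[0, 0, 0]
Event 1: SEND 0->2: VV[0][0]++ -> VV[0]=[1, 0, 0], msg_vec=[1, 0, 0]; VV[2]=max(VV[2],msg_vec) then VV[2][2]++ -> VV[2]=[1, 0, 1]
Event 2: SEND 1->2: VV[1][1]++ -> VV[1]=[0, 1, 0], msg_vec=[0, 1, 0]; VV[2]=max(VV[2],msg_vec) then VV[2][2]++ -> VV[2]=[1, 1, 2]
Event 3: LOCAL 2: VV[2][2]++ -> VV[2]=[1, 1, 3]
Event 4: SEND 1->2: VV[1][1]++ -> VV[1]=[0, 2, 0], msg_vec=[0, 2, 0]; VV[2]=max(VV[2],msg_vec) then VV[2][2]++ -> VV[2]=[1, 2, 4]
Event 5: LOCAL 1: VV[1][1]++ -> VV[1]=[0, 3, 0]
Event 6: LOCAL 0: VV[0][0]++ -> VV[0]=[2, 0, 0]
Event 7: SEND 0->2: VV[0][0]++ -> VV[0]=[3, 0, 0], msg_vec=[3, 0, 0]; VV[2]=max(VV[2],msg_vec) then VV[2][2]++ -> VV[2]=[3, 2, 5]
Event 8: SEND 1->0: VV[1][1]++ -> VV[1]=[0, 4, 0], msg_vec=[0, 4, 0]; VV[0]=max(VV[0],msg_vec) then VV[0][0]++ -> VV[0]=[4, 4, 0]
Event 9: SEND 0->1: VV[0][0]++ -> VV[0]=[5, 4, 0], msg_vec=[5, 4, 0]; VV[1]=max(VV[1],msg_vec) then VV[1][1]++ -> VV[1]=[5, 5, 0]
Event 10: SEND 1->0: VV[1][1]++ -> VV[1]=[5, 6, 0], msg_vec=[5, 6, 0]; VV[0]=max(VV[0],msg_vec) then VV[0][0]++ -> VV[0]=[6, 6, 0]
Event 4 stamp: [0, 2, 0]
Event 6 stamp: [2, 0, 0]
[0, 2, 0] <= [2, 0, 0]? False. Equal? False. Happens-before: False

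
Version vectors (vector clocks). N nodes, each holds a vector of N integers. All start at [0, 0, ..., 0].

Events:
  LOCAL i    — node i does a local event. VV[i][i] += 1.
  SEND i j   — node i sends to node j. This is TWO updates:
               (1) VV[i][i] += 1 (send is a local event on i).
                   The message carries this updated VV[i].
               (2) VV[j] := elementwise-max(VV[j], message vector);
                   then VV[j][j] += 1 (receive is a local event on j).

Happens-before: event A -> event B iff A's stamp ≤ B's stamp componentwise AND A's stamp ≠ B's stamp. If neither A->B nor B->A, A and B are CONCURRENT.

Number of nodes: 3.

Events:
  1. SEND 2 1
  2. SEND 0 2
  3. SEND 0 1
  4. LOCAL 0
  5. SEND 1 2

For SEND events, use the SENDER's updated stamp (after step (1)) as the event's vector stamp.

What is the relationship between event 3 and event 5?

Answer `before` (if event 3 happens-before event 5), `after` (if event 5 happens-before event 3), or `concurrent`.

Answer: before

Derivation:
Initial: VV[0]=[0, 0, 0]
Initial: VV[1]=[0, 0, 0]
Initial: VV[2]=[0, 0, 0]
Event 1: SEND 2->1: VV[2][2]++ -> VV[2]=[0, 0, 1], msg_vec=[0, 0, 1]; VV[1]=max(VV[1],msg_vec) then VV[1][1]++ -> VV[1]=[0, 1, 1]
Event 2: SEND 0->2: VV[0][0]++ -> VV[0]=[1, 0, 0], msg_vec=[1, 0, 0]; VV[2]=max(VV[2],msg_vec) then VV[2][2]++ -> VV[2]=[1, 0, 2]
Event 3: SEND 0->1: VV[0][0]++ -> VV[0]=[2, 0, 0], msg_vec=[2, 0, 0]; VV[1]=max(VV[1],msg_vec) then VV[1][1]++ -> VV[1]=[2, 2, 1]
Event 4: LOCAL 0: VV[0][0]++ -> VV[0]=[3, 0, 0]
Event 5: SEND 1->2: VV[1][1]++ -> VV[1]=[2, 3, 1], msg_vec=[2, 3, 1]; VV[2]=max(VV[2],msg_vec) then VV[2][2]++ -> VV[2]=[2, 3, 3]
Event 3 stamp: [2, 0, 0]
Event 5 stamp: [2, 3, 1]
[2, 0, 0] <= [2, 3, 1]? True
[2, 3, 1] <= [2, 0, 0]? False
Relation: before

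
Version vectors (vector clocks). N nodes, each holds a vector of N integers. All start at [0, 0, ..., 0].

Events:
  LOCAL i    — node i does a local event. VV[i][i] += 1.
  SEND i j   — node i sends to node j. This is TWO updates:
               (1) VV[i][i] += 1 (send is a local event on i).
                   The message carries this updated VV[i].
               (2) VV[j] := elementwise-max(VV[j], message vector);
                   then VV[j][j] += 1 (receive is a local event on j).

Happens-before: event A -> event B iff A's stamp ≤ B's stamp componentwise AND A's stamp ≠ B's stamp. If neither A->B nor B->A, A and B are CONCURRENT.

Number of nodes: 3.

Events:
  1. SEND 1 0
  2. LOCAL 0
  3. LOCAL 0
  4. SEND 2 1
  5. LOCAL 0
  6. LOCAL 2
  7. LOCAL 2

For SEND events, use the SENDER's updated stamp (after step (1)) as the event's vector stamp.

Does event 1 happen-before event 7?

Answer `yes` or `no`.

Answer: no

Derivation:
Initial: VV[0]=[0, 0, 0]
Initial: VV[1]=[0, 0, 0]
Initial: VV[2]=[0, 0, 0]
Event 1: SEND 1->0: VV[1][1]++ -> VV[1]=[0, 1, 0], msg_vec=[0, 1, 0]; VV[0]=max(VV[0],msg_vec) then VV[0][0]++ -> VV[0]=[1, 1, 0]
Event 2: LOCAL 0: VV[0][0]++ -> VV[0]=[2, 1, 0]
Event 3: LOCAL 0: VV[0][0]++ -> VV[0]=[3, 1, 0]
Event 4: SEND 2->1: VV[2][2]++ -> VV[2]=[0, 0, 1], msg_vec=[0, 0, 1]; VV[1]=max(VV[1],msg_vec) then VV[1][1]++ -> VV[1]=[0, 2, 1]
Event 5: LOCAL 0: VV[0][0]++ -> VV[0]=[4, 1, 0]
Event 6: LOCAL 2: VV[2][2]++ -> VV[2]=[0, 0, 2]
Event 7: LOCAL 2: VV[2][2]++ -> VV[2]=[0, 0, 3]
Event 1 stamp: [0, 1, 0]
Event 7 stamp: [0, 0, 3]
[0, 1, 0] <= [0, 0, 3]? False. Equal? False. Happens-before: False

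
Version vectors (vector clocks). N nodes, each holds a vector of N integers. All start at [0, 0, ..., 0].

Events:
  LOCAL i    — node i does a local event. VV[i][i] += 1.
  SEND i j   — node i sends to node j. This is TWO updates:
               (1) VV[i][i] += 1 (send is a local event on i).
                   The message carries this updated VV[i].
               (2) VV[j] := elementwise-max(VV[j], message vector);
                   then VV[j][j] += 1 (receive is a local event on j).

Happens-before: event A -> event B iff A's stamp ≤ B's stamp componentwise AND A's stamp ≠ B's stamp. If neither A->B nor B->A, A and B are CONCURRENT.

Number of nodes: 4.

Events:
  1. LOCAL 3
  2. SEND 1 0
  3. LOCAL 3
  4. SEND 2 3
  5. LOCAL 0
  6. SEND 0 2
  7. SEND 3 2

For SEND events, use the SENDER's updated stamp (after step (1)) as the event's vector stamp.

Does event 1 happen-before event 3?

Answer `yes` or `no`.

Answer: yes

Derivation:
Initial: VV[0]=[0, 0, 0, 0]
Initial: VV[1]=[0, 0, 0, 0]
Initial: VV[2]=[0, 0, 0, 0]
Initial: VV[3]=[0, 0, 0, 0]
Event 1: LOCAL 3: VV[3][3]++ -> VV[3]=[0, 0, 0, 1]
Event 2: SEND 1->0: VV[1][1]++ -> VV[1]=[0, 1, 0, 0], msg_vec=[0, 1, 0, 0]; VV[0]=max(VV[0],msg_vec) then VV[0][0]++ -> VV[0]=[1, 1, 0, 0]
Event 3: LOCAL 3: VV[3][3]++ -> VV[3]=[0, 0, 0, 2]
Event 4: SEND 2->3: VV[2][2]++ -> VV[2]=[0, 0, 1, 0], msg_vec=[0, 0, 1, 0]; VV[3]=max(VV[3],msg_vec) then VV[3][3]++ -> VV[3]=[0, 0, 1, 3]
Event 5: LOCAL 0: VV[0][0]++ -> VV[0]=[2, 1, 0, 0]
Event 6: SEND 0->2: VV[0][0]++ -> VV[0]=[3, 1, 0, 0], msg_vec=[3, 1, 0, 0]; VV[2]=max(VV[2],msg_vec) then VV[2][2]++ -> VV[2]=[3, 1, 2, 0]
Event 7: SEND 3->2: VV[3][3]++ -> VV[3]=[0, 0, 1, 4], msg_vec=[0, 0, 1, 4]; VV[2]=max(VV[2],msg_vec) then VV[2][2]++ -> VV[2]=[3, 1, 3, 4]
Event 1 stamp: [0, 0, 0, 1]
Event 3 stamp: [0, 0, 0, 2]
[0, 0, 0, 1] <= [0, 0, 0, 2]? True. Equal? False. Happens-before: True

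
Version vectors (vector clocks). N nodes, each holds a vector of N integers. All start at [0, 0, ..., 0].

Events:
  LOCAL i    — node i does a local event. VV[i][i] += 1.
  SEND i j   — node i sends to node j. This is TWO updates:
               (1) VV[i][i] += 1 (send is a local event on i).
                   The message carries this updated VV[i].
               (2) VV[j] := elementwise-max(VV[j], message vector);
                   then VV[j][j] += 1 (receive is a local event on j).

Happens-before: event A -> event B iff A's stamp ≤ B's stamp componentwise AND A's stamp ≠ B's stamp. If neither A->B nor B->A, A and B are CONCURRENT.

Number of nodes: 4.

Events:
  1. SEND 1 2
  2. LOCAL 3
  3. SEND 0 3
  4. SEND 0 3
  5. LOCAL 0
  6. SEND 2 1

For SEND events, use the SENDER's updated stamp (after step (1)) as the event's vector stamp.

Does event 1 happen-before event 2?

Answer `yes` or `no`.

Initial: VV[0]=[0, 0, 0, 0]
Initial: VV[1]=[0, 0, 0, 0]
Initial: VV[2]=[0, 0, 0, 0]
Initial: VV[3]=[0, 0, 0, 0]
Event 1: SEND 1->2: VV[1][1]++ -> VV[1]=[0, 1, 0, 0], msg_vec=[0, 1, 0, 0]; VV[2]=max(VV[2],msg_vec) then VV[2][2]++ -> VV[2]=[0, 1, 1, 0]
Event 2: LOCAL 3: VV[3][3]++ -> VV[3]=[0, 0, 0, 1]
Event 3: SEND 0->3: VV[0][0]++ -> VV[0]=[1, 0, 0, 0], msg_vec=[1, 0, 0, 0]; VV[3]=max(VV[3],msg_vec) then VV[3][3]++ -> VV[3]=[1, 0, 0, 2]
Event 4: SEND 0->3: VV[0][0]++ -> VV[0]=[2, 0, 0, 0], msg_vec=[2, 0, 0, 0]; VV[3]=max(VV[3],msg_vec) then VV[3][3]++ -> VV[3]=[2, 0, 0, 3]
Event 5: LOCAL 0: VV[0][0]++ -> VV[0]=[3, 0, 0, 0]
Event 6: SEND 2->1: VV[2][2]++ -> VV[2]=[0, 1, 2, 0], msg_vec=[0, 1, 2, 0]; VV[1]=max(VV[1],msg_vec) then VV[1][1]++ -> VV[1]=[0, 2, 2, 0]
Event 1 stamp: [0, 1, 0, 0]
Event 2 stamp: [0, 0, 0, 1]
[0, 1, 0, 0] <= [0, 0, 0, 1]? False. Equal? False. Happens-before: False

Answer: no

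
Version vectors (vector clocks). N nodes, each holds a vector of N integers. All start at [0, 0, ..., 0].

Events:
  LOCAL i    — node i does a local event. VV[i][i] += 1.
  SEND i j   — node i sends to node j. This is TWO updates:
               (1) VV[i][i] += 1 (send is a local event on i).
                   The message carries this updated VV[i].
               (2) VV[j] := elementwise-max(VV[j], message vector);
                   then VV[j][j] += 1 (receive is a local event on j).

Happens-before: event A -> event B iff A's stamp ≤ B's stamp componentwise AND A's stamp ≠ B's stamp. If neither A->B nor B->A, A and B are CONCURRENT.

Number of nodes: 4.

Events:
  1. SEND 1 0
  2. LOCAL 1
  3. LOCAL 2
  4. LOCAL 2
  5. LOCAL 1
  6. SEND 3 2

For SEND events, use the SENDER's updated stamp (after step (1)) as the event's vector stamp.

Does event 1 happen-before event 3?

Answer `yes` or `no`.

Answer: no

Derivation:
Initial: VV[0]=[0, 0, 0, 0]
Initial: VV[1]=[0, 0, 0, 0]
Initial: VV[2]=[0, 0, 0, 0]
Initial: VV[3]=[0, 0, 0, 0]
Event 1: SEND 1->0: VV[1][1]++ -> VV[1]=[0, 1, 0, 0], msg_vec=[0, 1, 0, 0]; VV[0]=max(VV[0],msg_vec) then VV[0][0]++ -> VV[0]=[1, 1, 0, 0]
Event 2: LOCAL 1: VV[1][1]++ -> VV[1]=[0, 2, 0, 0]
Event 3: LOCAL 2: VV[2][2]++ -> VV[2]=[0, 0, 1, 0]
Event 4: LOCAL 2: VV[2][2]++ -> VV[2]=[0, 0, 2, 0]
Event 5: LOCAL 1: VV[1][1]++ -> VV[1]=[0, 3, 0, 0]
Event 6: SEND 3->2: VV[3][3]++ -> VV[3]=[0, 0, 0, 1], msg_vec=[0, 0, 0, 1]; VV[2]=max(VV[2],msg_vec) then VV[2][2]++ -> VV[2]=[0, 0, 3, 1]
Event 1 stamp: [0, 1, 0, 0]
Event 3 stamp: [0, 0, 1, 0]
[0, 1, 0, 0] <= [0, 0, 1, 0]? False. Equal? False. Happens-before: False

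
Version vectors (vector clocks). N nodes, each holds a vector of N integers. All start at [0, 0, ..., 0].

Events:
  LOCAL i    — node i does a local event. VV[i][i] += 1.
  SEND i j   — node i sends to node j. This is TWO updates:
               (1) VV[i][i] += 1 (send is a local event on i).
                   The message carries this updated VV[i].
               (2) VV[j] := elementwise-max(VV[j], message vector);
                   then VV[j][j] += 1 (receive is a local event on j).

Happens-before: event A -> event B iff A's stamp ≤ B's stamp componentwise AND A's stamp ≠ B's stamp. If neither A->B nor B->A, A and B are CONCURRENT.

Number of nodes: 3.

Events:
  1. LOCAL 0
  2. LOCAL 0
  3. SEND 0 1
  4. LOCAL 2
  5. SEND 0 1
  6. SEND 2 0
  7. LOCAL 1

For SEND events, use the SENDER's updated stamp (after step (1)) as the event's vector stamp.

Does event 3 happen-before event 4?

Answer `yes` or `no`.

Initial: VV[0]=[0, 0, 0]
Initial: VV[1]=[0, 0, 0]
Initial: VV[2]=[0, 0, 0]
Event 1: LOCAL 0: VV[0][0]++ -> VV[0]=[1, 0, 0]
Event 2: LOCAL 0: VV[0][0]++ -> VV[0]=[2, 0, 0]
Event 3: SEND 0->1: VV[0][0]++ -> VV[0]=[3, 0, 0], msg_vec=[3, 0, 0]; VV[1]=max(VV[1],msg_vec) then VV[1][1]++ -> VV[1]=[3, 1, 0]
Event 4: LOCAL 2: VV[2][2]++ -> VV[2]=[0, 0, 1]
Event 5: SEND 0->1: VV[0][0]++ -> VV[0]=[4, 0, 0], msg_vec=[4, 0, 0]; VV[1]=max(VV[1],msg_vec) then VV[1][1]++ -> VV[1]=[4, 2, 0]
Event 6: SEND 2->0: VV[2][2]++ -> VV[2]=[0, 0, 2], msg_vec=[0, 0, 2]; VV[0]=max(VV[0],msg_vec) then VV[0][0]++ -> VV[0]=[5, 0, 2]
Event 7: LOCAL 1: VV[1][1]++ -> VV[1]=[4, 3, 0]
Event 3 stamp: [3, 0, 0]
Event 4 stamp: [0, 0, 1]
[3, 0, 0] <= [0, 0, 1]? False. Equal? False. Happens-before: False

Answer: no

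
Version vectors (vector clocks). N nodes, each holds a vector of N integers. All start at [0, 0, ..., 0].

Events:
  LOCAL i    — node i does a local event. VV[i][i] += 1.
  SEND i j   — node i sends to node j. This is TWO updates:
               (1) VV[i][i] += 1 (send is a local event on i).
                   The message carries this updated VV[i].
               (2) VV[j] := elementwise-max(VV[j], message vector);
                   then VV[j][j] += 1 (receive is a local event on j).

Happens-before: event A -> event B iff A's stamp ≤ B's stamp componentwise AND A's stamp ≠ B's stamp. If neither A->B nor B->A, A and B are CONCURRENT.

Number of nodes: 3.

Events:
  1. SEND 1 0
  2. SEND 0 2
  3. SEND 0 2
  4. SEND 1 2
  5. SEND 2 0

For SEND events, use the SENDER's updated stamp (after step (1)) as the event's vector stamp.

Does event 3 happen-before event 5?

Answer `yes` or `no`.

Initial: VV[0]=[0, 0, 0]
Initial: VV[1]=[0, 0, 0]
Initial: VV[2]=[0, 0, 0]
Event 1: SEND 1->0: VV[1][1]++ -> VV[1]=[0, 1, 0], msg_vec=[0, 1, 0]; VV[0]=max(VV[0],msg_vec) then VV[0][0]++ -> VV[0]=[1, 1, 0]
Event 2: SEND 0->2: VV[0][0]++ -> VV[0]=[2, 1, 0], msg_vec=[2, 1, 0]; VV[2]=max(VV[2],msg_vec) then VV[2][2]++ -> VV[2]=[2, 1, 1]
Event 3: SEND 0->2: VV[0][0]++ -> VV[0]=[3, 1, 0], msg_vec=[3, 1, 0]; VV[2]=max(VV[2],msg_vec) then VV[2][2]++ -> VV[2]=[3, 1, 2]
Event 4: SEND 1->2: VV[1][1]++ -> VV[1]=[0, 2, 0], msg_vec=[0, 2, 0]; VV[2]=max(VV[2],msg_vec) then VV[2][2]++ -> VV[2]=[3, 2, 3]
Event 5: SEND 2->0: VV[2][2]++ -> VV[2]=[3, 2, 4], msg_vec=[3, 2, 4]; VV[0]=max(VV[0],msg_vec) then VV[0][0]++ -> VV[0]=[4, 2, 4]
Event 3 stamp: [3, 1, 0]
Event 5 stamp: [3, 2, 4]
[3, 1, 0] <= [3, 2, 4]? True. Equal? False. Happens-before: True

Answer: yes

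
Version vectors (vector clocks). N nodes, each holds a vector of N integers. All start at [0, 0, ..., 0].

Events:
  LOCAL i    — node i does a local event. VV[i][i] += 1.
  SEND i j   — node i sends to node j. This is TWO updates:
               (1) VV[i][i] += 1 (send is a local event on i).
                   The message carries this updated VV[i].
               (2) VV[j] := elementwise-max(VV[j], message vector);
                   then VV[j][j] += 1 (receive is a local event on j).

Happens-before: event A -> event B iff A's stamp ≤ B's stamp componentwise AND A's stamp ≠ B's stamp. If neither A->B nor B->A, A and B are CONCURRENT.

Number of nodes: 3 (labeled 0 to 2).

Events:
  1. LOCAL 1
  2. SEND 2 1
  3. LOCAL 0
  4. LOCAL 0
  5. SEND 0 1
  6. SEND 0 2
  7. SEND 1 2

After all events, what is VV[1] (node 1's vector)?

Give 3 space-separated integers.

Initial: VV[0]=[0, 0, 0]
Initial: VV[1]=[0, 0, 0]
Initial: VV[2]=[0, 0, 0]
Event 1: LOCAL 1: VV[1][1]++ -> VV[1]=[0, 1, 0]
Event 2: SEND 2->1: VV[2][2]++ -> VV[2]=[0, 0, 1], msg_vec=[0, 0, 1]; VV[1]=max(VV[1],msg_vec) then VV[1][1]++ -> VV[1]=[0, 2, 1]
Event 3: LOCAL 0: VV[0][0]++ -> VV[0]=[1, 0, 0]
Event 4: LOCAL 0: VV[0][0]++ -> VV[0]=[2, 0, 0]
Event 5: SEND 0->1: VV[0][0]++ -> VV[0]=[3, 0, 0], msg_vec=[3, 0, 0]; VV[1]=max(VV[1],msg_vec) then VV[1][1]++ -> VV[1]=[3, 3, 1]
Event 6: SEND 0->2: VV[0][0]++ -> VV[0]=[4, 0, 0], msg_vec=[4, 0, 0]; VV[2]=max(VV[2],msg_vec) then VV[2][2]++ -> VV[2]=[4, 0, 2]
Event 7: SEND 1->2: VV[1][1]++ -> VV[1]=[3, 4, 1], msg_vec=[3, 4, 1]; VV[2]=max(VV[2],msg_vec) then VV[2][2]++ -> VV[2]=[4, 4, 3]
Final vectors: VV[0]=[4, 0, 0]; VV[1]=[3, 4, 1]; VV[2]=[4, 4, 3]

Answer: 3 4 1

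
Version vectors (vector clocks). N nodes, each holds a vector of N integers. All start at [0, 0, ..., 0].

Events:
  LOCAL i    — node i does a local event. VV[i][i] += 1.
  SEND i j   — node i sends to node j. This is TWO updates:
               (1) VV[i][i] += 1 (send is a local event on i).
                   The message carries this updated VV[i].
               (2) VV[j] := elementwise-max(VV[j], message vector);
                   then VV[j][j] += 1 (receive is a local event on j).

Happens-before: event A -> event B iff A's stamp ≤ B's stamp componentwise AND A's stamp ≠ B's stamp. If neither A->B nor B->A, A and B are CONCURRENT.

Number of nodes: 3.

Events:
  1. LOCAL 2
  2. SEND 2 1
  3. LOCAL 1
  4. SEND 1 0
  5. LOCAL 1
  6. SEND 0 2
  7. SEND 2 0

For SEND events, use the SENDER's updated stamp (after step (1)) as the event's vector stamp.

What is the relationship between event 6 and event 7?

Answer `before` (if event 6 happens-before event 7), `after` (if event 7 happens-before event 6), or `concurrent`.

Initial: VV[0]=[0, 0, 0]
Initial: VV[1]=[0, 0, 0]
Initial: VV[2]=[0, 0, 0]
Event 1: LOCAL 2: VV[2][2]++ -> VV[2]=[0, 0, 1]
Event 2: SEND 2->1: VV[2][2]++ -> VV[2]=[0, 0, 2], msg_vec=[0, 0, 2]; VV[1]=max(VV[1],msg_vec) then VV[1][1]++ -> VV[1]=[0, 1, 2]
Event 3: LOCAL 1: VV[1][1]++ -> VV[1]=[0, 2, 2]
Event 4: SEND 1->0: VV[1][1]++ -> VV[1]=[0, 3, 2], msg_vec=[0, 3, 2]; VV[0]=max(VV[0],msg_vec) then VV[0][0]++ -> VV[0]=[1, 3, 2]
Event 5: LOCAL 1: VV[1][1]++ -> VV[1]=[0, 4, 2]
Event 6: SEND 0->2: VV[0][0]++ -> VV[0]=[2, 3, 2], msg_vec=[2, 3, 2]; VV[2]=max(VV[2],msg_vec) then VV[2][2]++ -> VV[2]=[2, 3, 3]
Event 7: SEND 2->0: VV[2][2]++ -> VV[2]=[2, 3, 4], msg_vec=[2, 3, 4]; VV[0]=max(VV[0],msg_vec) then VV[0][0]++ -> VV[0]=[3, 3, 4]
Event 6 stamp: [2, 3, 2]
Event 7 stamp: [2, 3, 4]
[2, 3, 2] <= [2, 3, 4]? True
[2, 3, 4] <= [2, 3, 2]? False
Relation: before

Answer: before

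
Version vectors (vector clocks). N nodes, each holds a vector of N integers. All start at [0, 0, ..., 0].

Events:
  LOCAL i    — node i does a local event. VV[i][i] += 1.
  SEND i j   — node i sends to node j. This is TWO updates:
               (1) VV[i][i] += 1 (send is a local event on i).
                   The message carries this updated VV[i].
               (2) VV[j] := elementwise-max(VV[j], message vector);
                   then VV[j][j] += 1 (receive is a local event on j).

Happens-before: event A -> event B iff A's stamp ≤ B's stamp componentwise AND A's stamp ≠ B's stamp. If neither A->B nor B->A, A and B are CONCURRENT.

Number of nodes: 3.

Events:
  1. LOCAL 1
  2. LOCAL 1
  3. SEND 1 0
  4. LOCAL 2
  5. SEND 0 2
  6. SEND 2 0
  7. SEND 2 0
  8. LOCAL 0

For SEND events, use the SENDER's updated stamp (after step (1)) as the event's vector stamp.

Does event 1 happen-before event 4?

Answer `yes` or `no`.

Initial: VV[0]=[0, 0, 0]
Initial: VV[1]=[0, 0, 0]
Initial: VV[2]=[0, 0, 0]
Event 1: LOCAL 1: VV[1][1]++ -> VV[1]=[0, 1, 0]
Event 2: LOCAL 1: VV[1][1]++ -> VV[1]=[0, 2, 0]
Event 3: SEND 1->0: VV[1][1]++ -> VV[1]=[0, 3, 0], msg_vec=[0, 3, 0]; VV[0]=max(VV[0],msg_vec) then VV[0][0]++ -> VV[0]=[1, 3, 0]
Event 4: LOCAL 2: VV[2][2]++ -> VV[2]=[0, 0, 1]
Event 5: SEND 0->2: VV[0][0]++ -> VV[0]=[2, 3, 0], msg_vec=[2, 3, 0]; VV[2]=max(VV[2],msg_vec) then VV[2][2]++ -> VV[2]=[2, 3, 2]
Event 6: SEND 2->0: VV[2][2]++ -> VV[2]=[2, 3, 3], msg_vec=[2, 3, 3]; VV[0]=max(VV[0],msg_vec) then VV[0][0]++ -> VV[0]=[3, 3, 3]
Event 7: SEND 2->0: VV[2][2]++ -> VV[2]=[2, 3, 4], msg_vec=[2, 3, 4]; VV[0]=max(VV[0],msg_vec) then VV[0][0]++ -> VV[0]=[4, 3, 4]
Event 8: LOCAL 0: VV[0][0]++ -> VV[0]=[5, 3, 4]
Event 1 stamp: [0, 1, 0]
Event 4 stamp: [0, 0, 1]
[0, 1, 0] <= [0, 0, 1]? False. Equal? False. Happens-before: False

Answer: no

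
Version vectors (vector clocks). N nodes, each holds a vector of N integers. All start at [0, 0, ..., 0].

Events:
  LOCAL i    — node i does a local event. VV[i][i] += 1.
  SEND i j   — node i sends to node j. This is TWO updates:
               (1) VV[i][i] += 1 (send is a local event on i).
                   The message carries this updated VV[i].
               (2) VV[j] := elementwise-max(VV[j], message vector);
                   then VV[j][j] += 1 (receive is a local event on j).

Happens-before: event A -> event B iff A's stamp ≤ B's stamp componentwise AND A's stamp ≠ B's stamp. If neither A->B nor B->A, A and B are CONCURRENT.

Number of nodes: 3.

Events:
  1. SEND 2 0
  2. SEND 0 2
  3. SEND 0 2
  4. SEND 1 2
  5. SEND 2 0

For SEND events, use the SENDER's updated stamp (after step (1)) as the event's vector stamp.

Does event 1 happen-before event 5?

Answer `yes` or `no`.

Initial: VV[0]=[0, 0, 0]
Initial: VV[1]=[0, 0, 0]
Initial: VV[2]=[0, 0, 0]
Event 1: SEND 2->0: VV[2][2]++ -> VV[2]=[0, 0, 1], msg_vec=[0, 0, 1]; VV[0]=max(VV[0],msg_vec) then VV[0][0]++ -> VV[0]=[1, 0, 1]
Event 2: SEND 0->2: VV[0][0]++ -> VV[0]=[2, 0, 1], msg_vec=[2, 0, 1]; VV[2]=max(VV[2],msg_vec) then VV[2][2]++ -> VV[2]=[2, 0, 2]
Event 3: SEND 0->2: VV[0][0]++ -> VV[0]=[3, 0, 1], msg_vec=[3, 0, 1]; VV[2]=max(VV[2],msg_vec) then VV[2][2]++ -> VV[2]=[3, 0, 3]
Event 4: SEND 1->2: VV[1][1]++ -> VV[1]=[0, 1, 0], msg_vec=[0, 1, 0]; VV[2]=max(VV[2],msg_vec) then VV[2][2]++ -> VV[2]=[3, 1, 4]
Event 5: SEND 2->0: VV[2][2]++ -> VV[2]=[3, 1, 5], msg_vec=[3, 1, 5]; VV[0]=max(VV[0],msg_vec) then VV[0][0]++ -> VV[0]=[4, 1, 5]
Event 1 stamp: [0, 0, 1]
Event 5 stamp: [3, 1, 5]
[0, 0, 1] <= [3, 1, 5]? True. Equal? False. Happens-before: True

Answer: yes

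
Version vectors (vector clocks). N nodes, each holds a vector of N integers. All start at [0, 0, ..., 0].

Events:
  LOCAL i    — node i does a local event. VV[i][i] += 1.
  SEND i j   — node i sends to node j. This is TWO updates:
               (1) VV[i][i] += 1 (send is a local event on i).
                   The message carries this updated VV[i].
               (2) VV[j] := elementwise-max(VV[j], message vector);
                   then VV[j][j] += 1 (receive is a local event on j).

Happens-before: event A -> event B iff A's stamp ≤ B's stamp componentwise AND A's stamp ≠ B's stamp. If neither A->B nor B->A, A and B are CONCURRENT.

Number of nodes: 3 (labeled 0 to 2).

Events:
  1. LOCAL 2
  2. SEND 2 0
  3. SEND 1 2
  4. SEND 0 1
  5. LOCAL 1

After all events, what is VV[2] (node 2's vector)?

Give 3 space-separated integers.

Answer: 0 1 3

Derivation:
Initial: VV[0]=[0, 0, 0]
Initial: VV[1]=[0, 0, 0]
Initial: VV[2]=[0, 0, 0]
Event 1: LOCAL 2: VV[2][2]++ -> VV[2]=[0, 0, 1]
Event 2: SEND 2->0: VV[2][2]++ -> VV[2]=[0, 0, 2], msg_vec=[0, 0, 2]; VV[0]=max(VV[0],msg_vec) then VV[0][0]++ -> VV[0]=[1, 0, 2]
Event 3: SEND 1->2: VV[1][1]++ -> VV[1]=[0, 1, 0], msg_vec=[0, 1, 0]; VV[2]=max(VV[2],msg_vec) then VV[2][2]++ -> VV[2]=[0, 1, 3]
Event 4: SEND 0->1: VV[0][0]++ -> VV[0]=[2, 0, 2], msg_vec=[2, 0, 2]; VV[1]=max(VV[1],msg_vec) then VV[1][1]++ -> VV[1]=[2, 2, 2]
Event 5: LOCAL 1: VV[1][1]++ -> VV[1]=[2, 3, 2]
Final vectors: VV[0]=[2, 0, 2]; VV[1]=[2, 3, 2]; VV[2]=[0, 1, 3]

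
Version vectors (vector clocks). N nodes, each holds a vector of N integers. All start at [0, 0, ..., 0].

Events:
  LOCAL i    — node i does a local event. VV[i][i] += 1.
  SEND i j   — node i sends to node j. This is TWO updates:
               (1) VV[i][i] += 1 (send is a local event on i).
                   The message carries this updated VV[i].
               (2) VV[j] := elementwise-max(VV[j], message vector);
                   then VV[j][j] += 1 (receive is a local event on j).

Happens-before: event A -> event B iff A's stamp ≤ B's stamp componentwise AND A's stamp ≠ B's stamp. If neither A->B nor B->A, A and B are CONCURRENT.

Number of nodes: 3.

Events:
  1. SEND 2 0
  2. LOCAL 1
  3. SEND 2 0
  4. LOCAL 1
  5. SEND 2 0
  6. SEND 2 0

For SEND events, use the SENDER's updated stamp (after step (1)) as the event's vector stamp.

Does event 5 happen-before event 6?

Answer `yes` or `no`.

Answer: yes

Derivation:
Initial: VV[0]=[0, 0, 0]
Initial: VV[1]=[0, 0, 0]
Initial: VV[2]=[0, 0, 0]
Event 1: SEND 2->0: VV[2][2]++ -> VV[2]=[0, 0, 1], msg_vec=[0, 0, 1]; VV[0]=max(VV[0],msg_vec) then VV[0][0]++ -> VV[0]=[1, 0, 1]
Event 2: LOCAL 1: VV[1][1]++ -> VV[1]=[0, 1, 0]
Event 3: SEND 2->0: VV[2][2]++ -> VV[2]=[0, 0, 2], msg_vec=[0, 0, 2]; VV[0]=max(VV[0],msg_vec) then VV[0][0]++ -> VV[0]=[2, 0, 2]
Event 4: LOCAL 1: VV[1][1]++ -> VV[1]=[0, 2, 0]
Event 5: SEND 2->0: VV[2][2]++ -> VV[2]=[0, 0, 3], msg_vec=[0, 0, 3]; VV[0]=max(VV[0],msg_vec) then VV[0][0]++ -> VV[0]=[3, 0, 3]
Event 6: SEND 2->0: VV[2][2]++ -> VV[2]=[0, 0, 4], msg_vec=[0, 0, 4]; VV[0]=max(VV[0],msg_vec) then VV[0][0]++ -> VV[0]=[4, 0, 4]
Event 5 stamp: [0, 0, 3]
Event 6 stamp: [0, 0, 4]
[0, 0, 3] <= [0, 0, 4]? True. Equal? False. Happens-before: True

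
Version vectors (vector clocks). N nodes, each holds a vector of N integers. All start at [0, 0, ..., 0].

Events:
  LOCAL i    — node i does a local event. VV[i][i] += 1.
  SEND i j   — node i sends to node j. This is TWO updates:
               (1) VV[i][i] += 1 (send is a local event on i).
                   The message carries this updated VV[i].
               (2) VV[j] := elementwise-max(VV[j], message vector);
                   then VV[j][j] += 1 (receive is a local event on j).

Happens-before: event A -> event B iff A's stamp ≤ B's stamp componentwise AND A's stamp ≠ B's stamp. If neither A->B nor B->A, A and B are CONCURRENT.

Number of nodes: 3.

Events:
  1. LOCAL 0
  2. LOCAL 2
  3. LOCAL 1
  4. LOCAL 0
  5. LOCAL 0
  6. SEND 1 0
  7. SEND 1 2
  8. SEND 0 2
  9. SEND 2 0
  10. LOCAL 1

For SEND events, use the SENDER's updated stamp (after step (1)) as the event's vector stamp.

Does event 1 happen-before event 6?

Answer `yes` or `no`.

Answer: no

Derivation:
Initial: VV[0]=[0, 0, 0]
Initial: VV[1]=[0, 0, 0]
Initial: VV[2]=[0, 0, 0]
Event 1: LOCAL 0: VV[0][0]++ -> VV[0]=[1, 0, 0]
Event 2: LOCAL 2: VV[2][2]++ -> VV[2]=[0, 0, 1]
Event 3: LOCAL 1: VV[1][1]++ -> VV[1]=[0, 1, 0]
Event 4: LOCAL 0: VV[0][0]++ -> VV[0]=[2, 0, 0]
Event 5: LOCAL 0: VV[0][0]++ -> VV[0]=[3, 0, 0]
Event 6: SEND 1->0: VV[1][1]++ -> VV[1]=[0, 2, 0], msg_vec=[0, 2, 0]; VV[0]=max(VV[0],msg_vec) then VV[0][0]++ -> VV[0]=[4, 2, 0]
Event 7: SEND 1->2: VV[1][1]++ -> VV[1]=[0, 3, 0], msg_vec=[0, 3, 0]; VV[2]=max(VV[2],msg_vec) then VV[2][2]++ -> VV[2]=[0, 3, 2]
Event 8: SEND 0->2: VV[0][0]++ -> VV[0]=[5, 2, 0], msg_vec=[5, 2, 0]; VV[2]=max(VV[2],msg_vec) then VV[2][2]++ -> VV[2]=[5, 3, 3]
Event 9: SEND 2->0: VV[2][2]++ -> VV[2]=[5, 3, 4], msg_vec=[5, 3, 4]; VV[0]=max(VV[0],msg_vec) then VV[0][0]++ -> VV[0]=[6, 3, 4]
Event 10: LOCAL 1: VV[1][1]++ -> VV[1]=[0, 4, 0]
Event 1 stamp: [1, 0, 0]
Event 6 stamp: [0, 2, 0]
[1, 0, 0] <= [0, 2, 0]? False. Equal? False. Happens-before: False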